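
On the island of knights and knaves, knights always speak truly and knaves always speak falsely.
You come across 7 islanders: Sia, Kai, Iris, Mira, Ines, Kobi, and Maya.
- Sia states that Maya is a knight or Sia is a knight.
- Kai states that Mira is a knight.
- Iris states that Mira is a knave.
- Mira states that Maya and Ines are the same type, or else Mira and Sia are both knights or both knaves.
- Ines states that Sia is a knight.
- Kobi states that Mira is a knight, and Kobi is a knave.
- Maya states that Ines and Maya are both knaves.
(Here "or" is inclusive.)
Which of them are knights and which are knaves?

Sia is a knight; "Maya is a knight or Sia is a knight" is True, as required.
Kai is a knave; "Mira is a knight" is False, as required.
Iris is a knight, and the claim "Mira is a knave" is indeed True.
Mira (knave): "Maya and Ines are the same type, or else Mira and Sia are both knights or both knaves" — False. ✓
Ines is a knight, and the claim "Sia is a knight" is indeed True.
Kobi (knave): "Mira is a knight, and Kobi is a knave" — False. ✓
Maya (knave): "Ines and Maya are both knaves" — False. ✓

Sia is a knight, Kai is a knave, Iris is a knight, Mira is a knave, Ines is a knight, Kobi is a knave, and Maya is a knave.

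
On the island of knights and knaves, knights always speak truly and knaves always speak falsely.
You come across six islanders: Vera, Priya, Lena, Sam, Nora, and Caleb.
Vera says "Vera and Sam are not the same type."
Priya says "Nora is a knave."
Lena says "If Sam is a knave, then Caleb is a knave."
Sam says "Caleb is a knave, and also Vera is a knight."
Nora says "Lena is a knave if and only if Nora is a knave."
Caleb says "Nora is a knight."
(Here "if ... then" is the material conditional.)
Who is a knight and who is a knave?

Since Vera is a knave, "Vera and Sam are not the same type" needs to be false, which holds.
Priya is a knight; "Nora is a knave" is True, as required.
Lena (knight): "if Sam is a knave, then Caleb is a knave" — True. ✓
Since Sam is a knave, "Caleb is a knave, and also Vera is a knight" needs to be false, which holds.
Nora is a knave; "Lena is a knave if and only if Nora is a knave" is false, as required.
Caleb (knave): "Nora is a knight" — false. ✓

Vera is a knave, Priya is a knight, Lena is a knight, Sam is a knave, Nora is a knave, and Caleb is a knave.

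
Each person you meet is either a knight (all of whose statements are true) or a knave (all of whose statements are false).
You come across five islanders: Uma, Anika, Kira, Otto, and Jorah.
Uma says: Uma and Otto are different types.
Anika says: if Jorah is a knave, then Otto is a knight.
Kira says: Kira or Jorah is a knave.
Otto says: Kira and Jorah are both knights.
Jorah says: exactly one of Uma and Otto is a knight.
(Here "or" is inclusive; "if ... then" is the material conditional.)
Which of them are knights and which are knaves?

Suppose Uma is a knight. Then Uma's statement "Uma and Otto are different types" would have to be true. Checking the 16 ways to assign the others, none is consistent with every speaker.
(For instance, with Anika=knave, Kira=knight, Otto=knave, Jorah=knave, Jorah's claim "exactly one of Uma and Otto is a knight" comes out true where it would need to be false.)
So Uma must be a knave, making "Uma and Otto are different types" false. Taking Uma=knave, Anika=knave, Kira=knight, Otto=knave, Jorah=knave, each remaining statement checks out:
  Anika (knave): "if Jorah is a knave, then Otto is a knight" — false. ✓
  Kira (knight): "Kira or Jorah is a knave" — true. ✓
  Otto (knave): "Kira and Jorah are both knights" — false. ✓
  Jorah (knave): "exactly one of Uma and Otto is a knight" — false. ✓
This is the unique consistent assignment.

Knights: Kira. Knaves: Uma, Anika, Otto, and Jorah.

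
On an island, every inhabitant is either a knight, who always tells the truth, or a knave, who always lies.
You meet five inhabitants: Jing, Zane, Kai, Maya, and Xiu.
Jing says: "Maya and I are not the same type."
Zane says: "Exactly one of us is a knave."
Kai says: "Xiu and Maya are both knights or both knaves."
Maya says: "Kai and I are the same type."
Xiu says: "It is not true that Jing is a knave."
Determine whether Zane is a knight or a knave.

Zane is a knave.

Consistent assignments: {Jing=knave, Zane=knave, Kai=knight, Maya=knave, Xiu=knave}
In every consistent assignment, Zane is a knave.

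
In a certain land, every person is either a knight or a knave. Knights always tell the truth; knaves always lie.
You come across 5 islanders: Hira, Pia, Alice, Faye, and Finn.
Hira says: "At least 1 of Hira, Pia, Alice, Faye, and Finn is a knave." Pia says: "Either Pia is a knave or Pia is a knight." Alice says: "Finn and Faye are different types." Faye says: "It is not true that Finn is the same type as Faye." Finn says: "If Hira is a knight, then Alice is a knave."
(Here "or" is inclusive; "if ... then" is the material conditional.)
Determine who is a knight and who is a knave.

As a knight, Hira's statement "at least 1 of Hira, Pia, Alice, Faye, and Finn is a knave" should be true; it is.
Since Pia is a knight, "either Pia is a knave or Pia is a knight" needs to be true, which holds.
Alice is a knight, so "Finn and Faye are different types" must be true — and it is.
Faye is a knight, so "it is not true that Finn is the same type as Faye" must be true — and it is.
Finn (knave): "if Hira is a knight, then Alice is a knave" — false. ✓

Hira is a knight, Pia is a knight, Alice is a knight, Faye is a knight, and Finn is a knave.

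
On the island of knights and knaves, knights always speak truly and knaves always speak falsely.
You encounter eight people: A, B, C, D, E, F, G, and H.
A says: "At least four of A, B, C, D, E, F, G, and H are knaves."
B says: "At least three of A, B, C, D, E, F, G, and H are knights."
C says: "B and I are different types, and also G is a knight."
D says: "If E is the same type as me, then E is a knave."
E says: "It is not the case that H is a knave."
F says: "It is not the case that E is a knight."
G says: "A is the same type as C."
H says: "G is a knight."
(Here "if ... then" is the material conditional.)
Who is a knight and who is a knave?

As a knight, A's statement "at least four of A, B, C, D, E, F, G, and H are knaves" should be true; it is.
As a knight, B's statement "at least three of A, B, C, D, E, F, G, and H are knights" should be true; it is.
C is a knave; "B and I are different types, and also G is a knight" is false, as required.
D is a knight, so "if E is the same type as me, then E is a knave" must be true — and it is.
E is a knave, and the claim "it is not the case that H is a knave" is indeed false.
F is a knight, and the claim "it is not the case that E is a knight" is indeed true.
G is a knave, and the claim "A is the same type as C" is indeed false.
H is a knave; "G is a knight" is false, as required.

A is a knight, B is a knight, C is a knave, D is a knight, E is a knave, F is a knight, G is a knave, and H is a knave.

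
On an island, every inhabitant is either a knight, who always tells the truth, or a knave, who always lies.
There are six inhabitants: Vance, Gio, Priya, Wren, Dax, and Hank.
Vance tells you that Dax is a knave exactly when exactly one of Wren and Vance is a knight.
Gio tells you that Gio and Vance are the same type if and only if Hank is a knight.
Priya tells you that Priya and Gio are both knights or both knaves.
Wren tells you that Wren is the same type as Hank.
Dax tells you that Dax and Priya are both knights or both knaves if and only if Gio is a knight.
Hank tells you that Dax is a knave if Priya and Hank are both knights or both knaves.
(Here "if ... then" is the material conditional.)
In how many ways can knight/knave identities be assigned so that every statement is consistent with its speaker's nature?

Consistent assignments:
  Vance=knight, Gio=knight, Priya=knight, Wren=knave, Dax=knave, Hank=knight

1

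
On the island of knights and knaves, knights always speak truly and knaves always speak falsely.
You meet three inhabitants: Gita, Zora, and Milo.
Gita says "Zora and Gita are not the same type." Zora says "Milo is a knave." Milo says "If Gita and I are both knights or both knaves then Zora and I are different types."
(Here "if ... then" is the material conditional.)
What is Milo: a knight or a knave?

Consistent assignments: {Gita=knight, Zora=knave, Milo=knight}; {Gita=knave, Zora=knave, Milo=knight}
In every consistent assignment, Milo is a knight.

Milo is a knight.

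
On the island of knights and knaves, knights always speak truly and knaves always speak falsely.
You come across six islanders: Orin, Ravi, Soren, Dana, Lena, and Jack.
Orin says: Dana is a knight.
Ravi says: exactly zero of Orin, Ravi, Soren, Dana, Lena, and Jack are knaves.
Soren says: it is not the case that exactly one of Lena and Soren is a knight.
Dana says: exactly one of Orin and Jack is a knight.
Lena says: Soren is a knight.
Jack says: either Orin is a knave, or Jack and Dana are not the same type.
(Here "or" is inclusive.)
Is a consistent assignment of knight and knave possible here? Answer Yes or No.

Checking all 64 assignments, each has at least one speaker whose statement's truth value contradicts their type.

No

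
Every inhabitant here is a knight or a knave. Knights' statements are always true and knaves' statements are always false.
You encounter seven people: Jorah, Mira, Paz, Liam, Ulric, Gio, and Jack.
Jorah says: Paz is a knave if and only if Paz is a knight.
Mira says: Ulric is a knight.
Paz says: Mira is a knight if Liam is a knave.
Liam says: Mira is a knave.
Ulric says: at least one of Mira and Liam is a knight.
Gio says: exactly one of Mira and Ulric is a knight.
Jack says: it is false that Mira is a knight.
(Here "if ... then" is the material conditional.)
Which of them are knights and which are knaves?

Since Jorah is a knave, "Paz is a knave if and only if Paz is a knight" needs to be False, which holds.
Mira is a knight, so "Ulric is a knight" must be true — and it is.
Paz (knight): "Mira is a knight if Liam is a knave" — true. ✓
Liam is a knave; "Mira is a knave" is False, as required.
Ulric (knight): "at least one of Mira and Liam is a knight" — true. ✓
Gio is a knave, so "exactly one of Mira and Ulric is a knight" must be False — and it is.
Jack is a knave, so "it is false that Mira is a knight" must be False — and it is.

Knights: Mira, Paz, and Ulric. Knaves: Jorah, Liam, Gio, and Jack.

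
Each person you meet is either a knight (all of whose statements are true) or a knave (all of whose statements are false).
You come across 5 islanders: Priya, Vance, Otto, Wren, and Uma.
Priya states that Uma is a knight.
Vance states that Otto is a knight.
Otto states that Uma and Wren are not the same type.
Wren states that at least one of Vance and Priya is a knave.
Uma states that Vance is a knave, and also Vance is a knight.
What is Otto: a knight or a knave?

Otto is a knight.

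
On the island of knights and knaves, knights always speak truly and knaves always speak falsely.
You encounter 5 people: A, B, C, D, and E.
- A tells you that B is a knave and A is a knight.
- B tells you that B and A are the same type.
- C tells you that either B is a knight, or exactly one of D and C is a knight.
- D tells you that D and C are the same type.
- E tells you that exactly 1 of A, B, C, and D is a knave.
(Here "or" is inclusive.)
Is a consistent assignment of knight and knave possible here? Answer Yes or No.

One consistent assignment: A=knight, B=knave, C=knight, D=knave, E=knave.

Yes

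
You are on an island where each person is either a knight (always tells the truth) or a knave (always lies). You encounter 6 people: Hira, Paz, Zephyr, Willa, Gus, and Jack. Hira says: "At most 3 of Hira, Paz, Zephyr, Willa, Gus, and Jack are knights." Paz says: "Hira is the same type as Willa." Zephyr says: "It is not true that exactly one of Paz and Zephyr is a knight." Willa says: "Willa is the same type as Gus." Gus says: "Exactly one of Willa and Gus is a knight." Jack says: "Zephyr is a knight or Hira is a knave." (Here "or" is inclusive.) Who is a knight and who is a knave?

As a knave, Hira's statement "at most 3 of Hira, Paz, Zephyr, Willa, Gus, and Jack are knights" should be false; it is.
Since Paz is a knight, "Hira is the same type as Willa" needs to be true, which holds.
Zephyr (knight): "it is not true that exactly one of Paz and Zephyr is a knight" — true. ✓
Since Willa is a knave, "Willa is the same type as Gus" needs to be false, which holds.
Gus is a knight, so "exactly one of Willa and Gus is a knight" must be true — and it is.
Jack (knight): "Zephyr is a knight or Hira is a knave" — true. ✓

Knights: Paz, Zephyr, Gus, and Jack. Knaves: Hira and Willa.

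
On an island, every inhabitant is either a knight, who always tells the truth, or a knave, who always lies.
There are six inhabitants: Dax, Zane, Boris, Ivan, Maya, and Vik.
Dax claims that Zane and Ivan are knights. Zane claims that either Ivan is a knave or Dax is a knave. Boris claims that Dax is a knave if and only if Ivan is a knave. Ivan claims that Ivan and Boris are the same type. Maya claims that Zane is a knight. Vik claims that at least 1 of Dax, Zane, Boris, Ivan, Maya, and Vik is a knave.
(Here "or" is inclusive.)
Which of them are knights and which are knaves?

Dax is a knave, Zane is a knight, Boris is a knight, Ivan is a knave, Maya is a knight, and Vik is a knight.

Dax is a knave, so "Zane and Ivan are knights" must be False — and it is.
Since Zane is a knight, "either Ivan is a knave or Dax is a knave" needs to be true, which holds.
Boris is a knight, and the claim "Dax is a knave if and only if Ivan is a knave" is indeed true.
As a knave, Ivan's statement "Ivan and Boris are the same type" should be False; it is.
Maya is a knight; "Zane is a knight" is true, as required.
Vik is a knight, so "at least 1 of Dax, Zane, Boris, Ivan, Maya, and Vik is a knave" must be true — and it is.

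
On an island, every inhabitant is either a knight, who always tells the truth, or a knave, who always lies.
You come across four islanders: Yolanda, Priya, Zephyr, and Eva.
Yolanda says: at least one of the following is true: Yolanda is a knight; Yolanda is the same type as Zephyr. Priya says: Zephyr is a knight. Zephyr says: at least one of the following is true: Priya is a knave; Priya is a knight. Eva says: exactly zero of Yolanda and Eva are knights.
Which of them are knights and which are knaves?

Yolanda is a knight, Priya is a knight, Zephyr is a knight, and Eva is a knave.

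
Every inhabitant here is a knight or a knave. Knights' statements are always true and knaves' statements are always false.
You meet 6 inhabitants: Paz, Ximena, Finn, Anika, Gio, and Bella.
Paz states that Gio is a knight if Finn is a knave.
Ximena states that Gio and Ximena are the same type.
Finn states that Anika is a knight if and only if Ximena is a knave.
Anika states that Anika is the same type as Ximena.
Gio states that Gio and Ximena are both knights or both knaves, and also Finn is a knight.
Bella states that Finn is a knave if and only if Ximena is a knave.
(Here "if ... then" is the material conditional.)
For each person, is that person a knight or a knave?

Knights: Paz, Ximena, Finn, Gio, and Bella. Knaves: Anika.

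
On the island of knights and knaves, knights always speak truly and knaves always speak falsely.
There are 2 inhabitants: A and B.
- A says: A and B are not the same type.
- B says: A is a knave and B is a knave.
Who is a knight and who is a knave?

Since A is a knight, "A and B are not the same type" needs to be true, which holds.
B is a knave, so "A is a knave and B is a knave" must be false — and it is.

A is a knight and B is a knave.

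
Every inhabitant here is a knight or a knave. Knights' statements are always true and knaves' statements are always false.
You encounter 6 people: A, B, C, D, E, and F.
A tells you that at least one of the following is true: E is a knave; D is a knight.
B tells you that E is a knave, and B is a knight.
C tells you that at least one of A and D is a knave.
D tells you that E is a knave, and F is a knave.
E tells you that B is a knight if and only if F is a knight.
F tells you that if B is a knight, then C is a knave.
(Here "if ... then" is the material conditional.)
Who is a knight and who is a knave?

A is a knight, and the claim "at least one of the following is true: E is a knave; D is a knight" is indeed true.
B is a knave, so "E is a knave, and B is a knight" must be false — and it is.
As a knight, C's statement "at least one of A and D is a knave" should be true; it is.
Since D is a knave, "E is a knave, and F is a knave" needs to be false, which holds.
As a knave, E's statement "B is a knight if and only if F is a knight" should be false; it is.
F is a knight, so "if B is a knight, then C is a knave" must be true — and it is.

A is a knight, B is a knave, C is a knight, D is a knave, E is a knave, and F is a knight.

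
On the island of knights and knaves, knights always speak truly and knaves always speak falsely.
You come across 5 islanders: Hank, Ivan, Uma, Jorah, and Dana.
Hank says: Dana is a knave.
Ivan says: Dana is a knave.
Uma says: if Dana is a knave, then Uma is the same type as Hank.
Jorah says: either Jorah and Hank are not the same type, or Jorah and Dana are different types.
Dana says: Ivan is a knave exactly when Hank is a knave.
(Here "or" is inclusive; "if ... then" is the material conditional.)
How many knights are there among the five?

The unique consistent assignment is Hank=knave, Ivan=knave, Uma=knight, Jorah=knight, Dana=knight.
That has 3 knights.

3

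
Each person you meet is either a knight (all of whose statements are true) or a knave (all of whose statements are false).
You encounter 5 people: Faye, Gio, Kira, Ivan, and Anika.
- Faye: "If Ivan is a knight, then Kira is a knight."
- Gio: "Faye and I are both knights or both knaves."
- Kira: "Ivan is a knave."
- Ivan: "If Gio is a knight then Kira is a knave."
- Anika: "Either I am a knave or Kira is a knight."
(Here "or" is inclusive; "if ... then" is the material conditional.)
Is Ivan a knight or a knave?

Ivan is a knave.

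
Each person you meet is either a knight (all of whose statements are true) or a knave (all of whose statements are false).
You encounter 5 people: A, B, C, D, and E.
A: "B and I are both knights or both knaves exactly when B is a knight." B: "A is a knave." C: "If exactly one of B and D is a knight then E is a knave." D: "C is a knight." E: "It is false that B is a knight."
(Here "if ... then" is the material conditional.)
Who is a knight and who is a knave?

As a knave, A's statement "B and I are both knights or both knaves exactly when B is a knight" should be False; it is.
B (knight): "A is a knave" — true. ✓
C is a knight, and the claim "if exactly one of B and D is a knight then E is a knave" is indeed true.
D (knight): "C is a knight" — true. ✓
E is a knave; "it is false that B is a knight" is False, as required.

A is a knave, B is a knight, C is a knight, D is a knight, and E is a knave.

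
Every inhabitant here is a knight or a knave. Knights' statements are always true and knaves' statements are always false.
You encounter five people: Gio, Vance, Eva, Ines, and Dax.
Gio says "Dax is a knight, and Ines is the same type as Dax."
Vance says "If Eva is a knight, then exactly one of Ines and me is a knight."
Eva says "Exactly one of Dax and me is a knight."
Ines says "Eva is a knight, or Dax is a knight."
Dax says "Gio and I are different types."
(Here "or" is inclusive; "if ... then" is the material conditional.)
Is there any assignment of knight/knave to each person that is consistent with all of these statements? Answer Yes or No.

Yes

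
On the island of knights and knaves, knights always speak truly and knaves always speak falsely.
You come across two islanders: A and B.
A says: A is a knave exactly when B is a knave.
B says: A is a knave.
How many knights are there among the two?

1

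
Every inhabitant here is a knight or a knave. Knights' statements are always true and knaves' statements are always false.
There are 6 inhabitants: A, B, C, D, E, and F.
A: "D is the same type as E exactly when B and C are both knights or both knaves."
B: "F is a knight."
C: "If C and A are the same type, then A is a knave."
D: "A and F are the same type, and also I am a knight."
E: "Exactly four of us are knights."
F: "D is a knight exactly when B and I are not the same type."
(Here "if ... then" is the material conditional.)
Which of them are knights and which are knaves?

Knights: B, C, E, and F. Knaves: A and D.

A is a knave, so "D is the same type as E exactly when B and C are both knights or both knaves" must be False — and it is.
B (knight): "F is a knight" — True. ✓
C (knight): "if C and A are the same type, then A is a knave" — True. ✓
D (knave): "A and F are the same type, and also I am a knight" — False. ✓
E is a knight, and the claim "exactly four of us are knights" is indeed True.
Since F is a knight, "D is a knight exactly when B and I are not the same type" needs to be True, which holds.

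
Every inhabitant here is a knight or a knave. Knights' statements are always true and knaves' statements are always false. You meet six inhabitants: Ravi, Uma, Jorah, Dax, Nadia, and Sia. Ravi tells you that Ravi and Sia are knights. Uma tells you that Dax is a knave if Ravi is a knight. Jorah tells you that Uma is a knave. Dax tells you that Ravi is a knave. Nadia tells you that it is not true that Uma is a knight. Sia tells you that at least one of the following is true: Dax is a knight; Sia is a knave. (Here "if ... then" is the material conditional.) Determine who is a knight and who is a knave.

Knights: Uma, Dax, and Sia. Knaves: Ravi, Jorah, and Nadia.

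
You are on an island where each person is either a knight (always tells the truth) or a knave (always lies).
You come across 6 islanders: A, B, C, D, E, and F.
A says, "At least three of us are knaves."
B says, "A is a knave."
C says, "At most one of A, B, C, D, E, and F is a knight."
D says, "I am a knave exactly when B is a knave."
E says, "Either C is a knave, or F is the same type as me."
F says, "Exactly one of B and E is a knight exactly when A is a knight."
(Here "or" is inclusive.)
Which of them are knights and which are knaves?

A is a knave, B is a knight, C is a knave, D is a knight, E is a knight, and F is a knight.

As a knave, A's statement "at least three of us are knaves" should be False; it is.
B is a knight; "A is a knave" is True, as required.
C (knave): "at most one of A, B, C, D, E, and F is a knight" — False. ✓
Since D is a knight, "I am a knave exactly when B is a knave" needs to be True, which holds.
E is a knight; "either C is a knave, or F is the same type as me" is True, as required.
Since F is a knight, "exactly one of B and E is a knight exactly when A is a knight" needs to be True, which holds.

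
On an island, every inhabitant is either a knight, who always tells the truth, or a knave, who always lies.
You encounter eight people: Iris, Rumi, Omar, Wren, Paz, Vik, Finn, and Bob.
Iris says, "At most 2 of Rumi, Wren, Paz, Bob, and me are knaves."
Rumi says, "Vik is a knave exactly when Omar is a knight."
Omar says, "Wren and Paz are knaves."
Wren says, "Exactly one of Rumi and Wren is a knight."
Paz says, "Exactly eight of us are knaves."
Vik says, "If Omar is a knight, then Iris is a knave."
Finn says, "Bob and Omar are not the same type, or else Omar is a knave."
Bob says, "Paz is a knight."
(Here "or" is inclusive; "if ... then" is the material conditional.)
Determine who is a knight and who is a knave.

As a knave, Iris's statement "at most 2 of Rumi, Wren, Paz, Bob, and me are knaves" should be False; it is.
Since Rumi is a knave, "Vik is a knave exactly when Omar is a knight" needs to be False, which holds.
As a knight, Omar's statement "Wren and Paz are knaves" should be true; it is.
As a knave, Wren's statement "exactly one of Rumi and Wren is a knight" should be False; it is.
Paz is a knave, and the claim "exactly eight of us are knaves" is indeed False.
Vik is a knight, and the claim "if Omar is a knight, then Iris is a knave" is indeed true.
Finn is a knight, so "Bob and Omar are not the same type, or else Omar is a knave" must be true — and it is.
As a knave, Bob's statement "Paz is a knight" should be False; it is.

Knights: Omar, Vik, and Finn. Knaves: Iris, Rumi, Wren, Paz, and Bob.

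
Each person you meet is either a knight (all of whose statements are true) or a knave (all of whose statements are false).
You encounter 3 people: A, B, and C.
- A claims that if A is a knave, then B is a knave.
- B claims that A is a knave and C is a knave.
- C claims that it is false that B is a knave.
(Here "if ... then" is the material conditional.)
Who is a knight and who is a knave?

Knights: A. Knaves: B and C.

Suppose A is a knave. Then A's statement "if A is a knave, then B is a knave" would have to be false. Checking the 4 ways to assign the others, none is consistent with every speaker.
(For instance, with B=knave, C=knave, A's claim "if A is a knave, then B is a knave" comes out true where it would need to be false.)
So A must be a knight, making "if A is a knave, then B is a knave" true. Taking A=knight, B=knave, C=knave, each remaining statement checks out:
  B (knave): "A is a knave and C is a knave" — false. ✓
  C (knave): "it is false that B is a knave" — false. ✓
This is the unique consistent assignment.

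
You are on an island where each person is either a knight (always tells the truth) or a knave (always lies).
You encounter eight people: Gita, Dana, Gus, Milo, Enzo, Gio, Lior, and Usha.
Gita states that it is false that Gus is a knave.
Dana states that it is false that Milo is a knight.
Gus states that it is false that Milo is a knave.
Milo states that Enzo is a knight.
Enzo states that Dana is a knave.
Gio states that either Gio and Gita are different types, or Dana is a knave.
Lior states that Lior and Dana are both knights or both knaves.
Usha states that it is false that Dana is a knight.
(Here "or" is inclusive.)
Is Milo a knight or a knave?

Milo is a knave.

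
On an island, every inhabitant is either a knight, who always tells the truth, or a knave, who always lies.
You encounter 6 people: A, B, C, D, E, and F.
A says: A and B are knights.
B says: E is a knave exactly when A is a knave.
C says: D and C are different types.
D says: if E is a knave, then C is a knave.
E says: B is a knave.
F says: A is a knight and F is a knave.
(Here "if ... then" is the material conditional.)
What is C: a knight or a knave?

Consistent assignments: {A=knave, B=knight, C=knight, D=knave, E=knave, F=knave}
In every consistent assignment, C is a knight.

C is a knight.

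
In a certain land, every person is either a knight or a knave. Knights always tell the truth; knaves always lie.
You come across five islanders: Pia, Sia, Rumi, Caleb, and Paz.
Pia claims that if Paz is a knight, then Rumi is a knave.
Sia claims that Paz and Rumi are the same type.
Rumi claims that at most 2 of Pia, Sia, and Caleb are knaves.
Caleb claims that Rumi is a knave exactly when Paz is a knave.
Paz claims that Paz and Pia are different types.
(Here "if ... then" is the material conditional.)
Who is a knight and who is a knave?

Pia is a knave, Sia is a knight, Rumi is a knight, Caleb is a knight, and Paz is a knight.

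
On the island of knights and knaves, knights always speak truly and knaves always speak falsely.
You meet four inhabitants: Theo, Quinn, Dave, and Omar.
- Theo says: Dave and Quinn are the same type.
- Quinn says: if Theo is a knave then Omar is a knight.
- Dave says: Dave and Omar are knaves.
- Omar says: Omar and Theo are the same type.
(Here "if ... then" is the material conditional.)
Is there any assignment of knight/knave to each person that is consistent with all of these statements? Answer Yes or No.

No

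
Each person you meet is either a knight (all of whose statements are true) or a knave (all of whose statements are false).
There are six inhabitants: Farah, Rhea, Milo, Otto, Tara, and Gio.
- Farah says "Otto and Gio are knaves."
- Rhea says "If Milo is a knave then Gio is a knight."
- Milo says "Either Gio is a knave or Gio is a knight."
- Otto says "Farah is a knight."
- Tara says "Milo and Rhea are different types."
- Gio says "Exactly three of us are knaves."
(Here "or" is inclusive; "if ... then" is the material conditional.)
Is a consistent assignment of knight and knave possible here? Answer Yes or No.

Yes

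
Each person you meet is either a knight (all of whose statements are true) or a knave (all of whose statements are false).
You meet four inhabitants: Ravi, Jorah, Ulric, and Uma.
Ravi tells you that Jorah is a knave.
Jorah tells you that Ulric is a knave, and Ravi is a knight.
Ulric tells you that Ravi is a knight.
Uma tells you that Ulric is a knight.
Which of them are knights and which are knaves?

Ravi is a knight, Jorah is a knave, Ulric is a knight, and Uma is a knight.

As a knight, Ravi's statement "Jorah is a knave" should be true; it is.
As a knave, Jorah's statement "Ulric is a knave, and Ravi is a knight" should be false; it is.
Since Ulric is a knight, "Ravi is a knight" needs to be true, which holds.
Uma is a knight, so "Ulric is a knight" must be true — and it is.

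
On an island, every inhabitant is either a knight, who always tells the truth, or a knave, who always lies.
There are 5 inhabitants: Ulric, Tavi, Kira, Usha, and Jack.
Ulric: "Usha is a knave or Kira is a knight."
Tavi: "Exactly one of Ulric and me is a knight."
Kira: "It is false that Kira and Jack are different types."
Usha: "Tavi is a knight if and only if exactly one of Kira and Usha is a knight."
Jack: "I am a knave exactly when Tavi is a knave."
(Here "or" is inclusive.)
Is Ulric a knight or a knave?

Consistent assignments: {Ulric=knave, Tavi=knight, Kira=knave, Usha=knight, Jack=knight}
In every consistent assignment, Ulric is a knave.

Ulric is a knave.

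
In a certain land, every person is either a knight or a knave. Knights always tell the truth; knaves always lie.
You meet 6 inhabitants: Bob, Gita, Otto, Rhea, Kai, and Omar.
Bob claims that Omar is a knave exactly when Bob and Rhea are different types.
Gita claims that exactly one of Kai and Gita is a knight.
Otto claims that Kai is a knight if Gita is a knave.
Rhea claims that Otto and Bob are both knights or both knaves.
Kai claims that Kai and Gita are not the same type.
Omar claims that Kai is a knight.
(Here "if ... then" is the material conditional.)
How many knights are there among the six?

The unique consistent assignment is Bob=knight, Gita=knave, Otto=knave, Rhea=knave, Kai=knave, Omar=knave.
That has 1 knight.

1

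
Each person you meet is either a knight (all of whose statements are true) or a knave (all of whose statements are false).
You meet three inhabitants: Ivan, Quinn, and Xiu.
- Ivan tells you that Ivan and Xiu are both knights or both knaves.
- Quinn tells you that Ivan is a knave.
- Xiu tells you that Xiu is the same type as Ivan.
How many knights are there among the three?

The unique consistent assignment is Ivan=knight, Quinn=knave, Xiu=knight.
That has 2 knights.

2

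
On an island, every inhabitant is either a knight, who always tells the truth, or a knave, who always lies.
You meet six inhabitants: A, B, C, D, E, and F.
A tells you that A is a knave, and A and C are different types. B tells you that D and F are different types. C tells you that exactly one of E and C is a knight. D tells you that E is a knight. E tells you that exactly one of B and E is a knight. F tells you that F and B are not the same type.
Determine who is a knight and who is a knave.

A is a knave; "A is a knave, and A and C are different types" is false, as required.
B (knave): "D and F are different types" — false. ✓
As a knave, C's statement "exactly one of E and C is a knight" should be false; it is.
D (knave): "E is a knight" — false. ✓
Since E is a knave, "exactly one of B and E is a knight" needs to be false, which holds.
F (knave): "F and B are not the same type" — false. ✓

Knights: none. Knaves: A, B, C, D, E, and F.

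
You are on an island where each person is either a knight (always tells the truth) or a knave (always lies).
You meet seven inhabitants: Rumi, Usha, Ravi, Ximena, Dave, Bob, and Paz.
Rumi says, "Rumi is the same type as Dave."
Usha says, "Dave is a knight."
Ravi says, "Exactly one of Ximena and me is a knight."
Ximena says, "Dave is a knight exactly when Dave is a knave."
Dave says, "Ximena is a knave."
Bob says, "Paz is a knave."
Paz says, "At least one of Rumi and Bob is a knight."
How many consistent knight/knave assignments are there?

2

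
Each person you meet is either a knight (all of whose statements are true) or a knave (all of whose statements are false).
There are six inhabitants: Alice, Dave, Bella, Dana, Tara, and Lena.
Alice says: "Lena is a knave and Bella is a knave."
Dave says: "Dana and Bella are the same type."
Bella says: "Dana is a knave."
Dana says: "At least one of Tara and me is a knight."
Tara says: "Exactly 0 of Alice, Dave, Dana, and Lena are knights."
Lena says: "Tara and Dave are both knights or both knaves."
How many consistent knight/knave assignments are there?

2

Consistent assignments:
  Alice=knave, Dave=knave, Bella=knight, Dana=knave, Tara=knave, Lena=knight
  Alice=knave, Dave=knave, Bella=knave, Dana=knight, Tara=knave, Lena=knight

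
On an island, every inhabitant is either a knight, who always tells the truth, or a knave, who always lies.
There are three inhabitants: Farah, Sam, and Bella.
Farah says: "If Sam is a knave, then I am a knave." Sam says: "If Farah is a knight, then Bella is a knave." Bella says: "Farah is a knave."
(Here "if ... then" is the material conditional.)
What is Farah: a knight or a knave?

Consistent assignments: {Farah=knight, Sam=knight, Bella=knave}
In every consistent assignment, Farah is a knight.

Farah is a knight.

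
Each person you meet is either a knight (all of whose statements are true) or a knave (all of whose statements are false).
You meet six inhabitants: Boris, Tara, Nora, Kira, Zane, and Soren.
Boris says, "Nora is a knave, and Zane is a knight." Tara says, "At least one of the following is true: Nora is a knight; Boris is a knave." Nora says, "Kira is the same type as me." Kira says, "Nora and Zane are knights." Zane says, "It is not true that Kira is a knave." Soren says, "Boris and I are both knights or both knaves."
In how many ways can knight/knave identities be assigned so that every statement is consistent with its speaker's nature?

0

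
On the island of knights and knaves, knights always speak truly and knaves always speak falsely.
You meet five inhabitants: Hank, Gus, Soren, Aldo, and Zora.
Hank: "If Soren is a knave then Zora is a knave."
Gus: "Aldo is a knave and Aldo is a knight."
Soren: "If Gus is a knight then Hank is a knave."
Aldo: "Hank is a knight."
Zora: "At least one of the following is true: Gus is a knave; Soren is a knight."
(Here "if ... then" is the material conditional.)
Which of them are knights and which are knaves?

Since Hank is a knight, "if Soren is a knave then Zora is a knave" needs to be True, which holds.
Gus is a knave, and the claim "Aldo is a knave and Aldo is a knight" is indeed false.
Soren is a knight; "if Gus is a knight then Hank is a knave" is True, as required.
Aldo is a knight; "Hank is a knight" is True, as required.
Zora (knight): "at least one of the following is true: Gus is a knave; Soren is a knight" — True. ✓

Hank is a knight, Gus is a knave, Soren is a knight, Aldo is a knight, and Zora is a knight.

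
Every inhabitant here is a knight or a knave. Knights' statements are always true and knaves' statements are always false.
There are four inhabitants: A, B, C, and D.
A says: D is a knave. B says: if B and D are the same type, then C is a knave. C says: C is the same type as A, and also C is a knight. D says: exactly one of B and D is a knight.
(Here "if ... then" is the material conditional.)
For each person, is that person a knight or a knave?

A is a knight, B is a knave, C is a knight, and D is a knave.

Suppose A is a knave. Then A's statement "D is a knave" would have to be false. Checking the 8 ways to assign the others, none is consistent with every speaker.
(For instance, with B=knave, C=knight, D=knave, A's claim "D is a knave" comes out true where it would need to be false.)
So A must be a knight, making "D is a knave" true. Taking A=knight, B=knave, C=knight, D=knave, each remaining statement checks out:
  B (knave): "if B and D are the same type, then C is a knave" — false. ✓
  C (knight): "C is the same type as A, and also C is a knight" — true. ✓
  D (knave): "exactly one of B and D is a knight" — false. ✓
This is the unique consistent assignment.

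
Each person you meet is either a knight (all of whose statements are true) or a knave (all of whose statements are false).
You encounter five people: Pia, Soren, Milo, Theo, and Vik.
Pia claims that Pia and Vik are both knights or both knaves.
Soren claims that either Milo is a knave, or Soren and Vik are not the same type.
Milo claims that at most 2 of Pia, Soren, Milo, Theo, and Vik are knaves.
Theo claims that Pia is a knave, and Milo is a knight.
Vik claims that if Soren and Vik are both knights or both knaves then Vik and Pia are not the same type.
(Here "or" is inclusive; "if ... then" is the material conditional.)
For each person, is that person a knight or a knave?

Pia is a knave, Soren is a knight, Milo is a knave, Theo is a knave, and Vik is a knight.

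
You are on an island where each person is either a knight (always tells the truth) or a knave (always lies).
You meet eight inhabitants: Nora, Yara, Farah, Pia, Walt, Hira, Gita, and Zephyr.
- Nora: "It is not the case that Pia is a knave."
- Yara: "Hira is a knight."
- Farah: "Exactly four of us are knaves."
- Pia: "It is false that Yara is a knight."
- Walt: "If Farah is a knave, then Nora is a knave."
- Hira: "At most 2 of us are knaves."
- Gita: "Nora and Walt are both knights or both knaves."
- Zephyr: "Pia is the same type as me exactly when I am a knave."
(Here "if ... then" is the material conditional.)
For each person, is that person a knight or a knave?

Nora is a knight, Yara is a knave, Farah is a knave, Pia is a knight, Walt is a knave, Hira is a knave, Gita is a knave, and Zephyr is a knave.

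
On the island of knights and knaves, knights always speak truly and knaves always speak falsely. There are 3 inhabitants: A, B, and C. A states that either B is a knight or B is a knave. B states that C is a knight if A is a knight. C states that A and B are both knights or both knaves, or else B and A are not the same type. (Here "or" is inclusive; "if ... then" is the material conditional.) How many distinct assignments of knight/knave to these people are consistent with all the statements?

1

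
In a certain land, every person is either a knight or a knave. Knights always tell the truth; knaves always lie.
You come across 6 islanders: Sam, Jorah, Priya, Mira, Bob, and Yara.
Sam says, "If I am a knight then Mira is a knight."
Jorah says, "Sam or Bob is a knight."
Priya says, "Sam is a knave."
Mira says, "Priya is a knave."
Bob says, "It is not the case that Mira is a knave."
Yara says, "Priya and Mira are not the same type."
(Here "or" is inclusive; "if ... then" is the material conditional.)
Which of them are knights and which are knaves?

Knights: Sam, Jorah, Mira, Bob, and Yara. Knaves: Priya.

As a knight, Sam's statement "if I am a knight then Mira is a knight" should be true; it is.
Jorah is a knight, and the claim "Sam or Bob is a knight" is indeed true.
Priya is a knave; "Sam is a knave" is False, as required.
Mira is a knight, and the claim "Priya is a knave" is indeed true.
Bob is a knight, and the claim "it is not the case that Mira is a knave" is indeed true.
As a knight, Yara's statement "Priya and Mira are not the same type" should be true; it is.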